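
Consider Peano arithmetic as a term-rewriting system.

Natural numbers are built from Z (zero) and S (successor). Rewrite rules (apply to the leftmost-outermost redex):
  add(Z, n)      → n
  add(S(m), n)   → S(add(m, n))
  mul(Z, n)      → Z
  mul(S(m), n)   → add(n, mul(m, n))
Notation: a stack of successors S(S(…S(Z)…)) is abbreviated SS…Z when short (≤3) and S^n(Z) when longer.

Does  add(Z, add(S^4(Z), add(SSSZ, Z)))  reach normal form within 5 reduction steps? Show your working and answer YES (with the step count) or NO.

  start: add(Z, add(S^4(Z), add(SSSZ, Z)))
  step 1: add(S^4(Z), add(SSSZ, Z))
  step 2: S(add(SSSZ, add(SSSZ, Z)))
  step 3: S(S(add(SSZ, add(SSSZ, Z))))
  step 4: S(S(S(add(SZ, add(SSSZ, Z)))))
  step 5: S(S(S(S(add(Z, add(SSSZ, Z))))))

Answer: NO — after 5 steps the term is S(S(S(S(add(Z, add(SSSZ, Z)))))), not yet normal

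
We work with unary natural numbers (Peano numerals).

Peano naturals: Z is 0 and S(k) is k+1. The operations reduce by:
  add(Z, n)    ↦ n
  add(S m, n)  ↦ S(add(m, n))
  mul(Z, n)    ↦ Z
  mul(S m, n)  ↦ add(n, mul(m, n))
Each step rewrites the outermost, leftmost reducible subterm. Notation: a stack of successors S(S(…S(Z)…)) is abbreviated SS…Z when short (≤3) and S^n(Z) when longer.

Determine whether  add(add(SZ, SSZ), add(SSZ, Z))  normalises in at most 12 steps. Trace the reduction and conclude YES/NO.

Answer: YES — reaches normal form S^5(Z) in 9 ≤ 12 steps

Derivation:
  start: add(add(SZ, SSZ), add(SSZ, Z))
  [1] add(S(add(Z, SSZ)), add(SSZ, Z))
  [2] S(add(add(Z, SSZ), add(SSZ, Z)))
  [3] S(add(SSZ, add(SSZ, Z)))
  [4] S(S(add(SZ, add(SSZ, Z))))
  [5] S(S(S(add(Z, add(SSZ, Z)))))
  [6] S(S(S(add(SSZ, Z))))
  [7] S(S(S(S(add(SZ, Z)))))
  [8] S(S(S(S(S(add(Z, Z))))))
  [9] S^5(Z)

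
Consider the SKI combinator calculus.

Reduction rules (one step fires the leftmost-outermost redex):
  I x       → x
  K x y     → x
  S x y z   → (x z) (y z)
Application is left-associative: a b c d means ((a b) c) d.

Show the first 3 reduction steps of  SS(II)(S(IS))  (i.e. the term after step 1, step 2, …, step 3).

Answer: after 3 steps: S(SS)(I(S(IS)))

Derivation:
  start: SS(II)(S(IS))
  →1  S(S(IS))(II(S(IS)))
  →2  S(SS)(II(S(IS)))
  →3  S(SS)(I(S(IS)))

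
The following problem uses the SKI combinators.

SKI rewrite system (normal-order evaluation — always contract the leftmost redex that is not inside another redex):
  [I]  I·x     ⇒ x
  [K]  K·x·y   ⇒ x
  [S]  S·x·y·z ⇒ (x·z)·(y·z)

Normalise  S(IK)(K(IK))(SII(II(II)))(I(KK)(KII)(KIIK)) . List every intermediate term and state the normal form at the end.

Answer: normal form = KK  (in 18 steps)

Working:
  start: S(IK)(K(IK))(SII(II(II)))(I(KK)(KII)(KIIK))
  →1  IK(SII(II(II)))(K(IK)(SII(II(II))))(I(KK)(KII)(KIIK))
  →2  K(SII(II(II)))(K(IK)(SII(II(II))))(I(KK)(KII)(KIIK))
  →3  SII(II(II))(I(KK)(KII)(KIIK))
  →4  I(II(II))(I(II(II)))(I(KK)(KII)(KIIK))
  →5  II(II)(I(II(II)))(I(KK)(KII)(KIIK))
  →6  I(II)(I(II(II)))(I(KK)(KII)(KIIK))
  →7  II(I(II(II)))(I(KK)(KII)(KIIK))
  →8  I(I(II(II)))(I(KK)(KII)(KIIK))
  →9  I(II(II))(I(KK)(KII)(KIIK))
  →10  II(II)(I(KK)(KII)(KIIK))
  →11  I(II)(I(KK)(KII)(KIIK))
  →12  II(I(KK)(KII)(KIIK))
  →13  I(I(KK)(KII)(KIIK))
  →14  I(KK)(KII)(KIIK)
  →15  KK(KII)(KIIK)
  →16  K(KIIK)
  →17  K(IK)
  →18  KK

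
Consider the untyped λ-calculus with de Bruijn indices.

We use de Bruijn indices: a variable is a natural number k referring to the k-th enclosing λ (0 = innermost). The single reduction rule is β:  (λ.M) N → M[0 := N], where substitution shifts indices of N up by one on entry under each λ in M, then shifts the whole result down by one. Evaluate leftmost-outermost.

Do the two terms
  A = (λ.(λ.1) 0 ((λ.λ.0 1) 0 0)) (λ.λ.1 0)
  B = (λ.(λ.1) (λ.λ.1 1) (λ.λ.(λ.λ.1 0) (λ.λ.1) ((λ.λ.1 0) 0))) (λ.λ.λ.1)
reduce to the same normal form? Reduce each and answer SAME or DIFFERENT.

Term A:
  start: (λ.(λ.1) 0 ((λ.λ.0 1) 0 0)) (λ.λ.1 0)
  [1] (λ.λ.λ.1 0) (λ.λ.1 0) ((λ.λ.0 1) (λ.λ.1 0) (λ.λ.1 0))
  [2] (λ.λ.1 0) ((λ.λ.0 1) (λ.λ.1 0) (λ.λ.1 0))
  [3] λ.(λ.λ.0 1) (λ.λ.1 0) (λ.λ.1 0) 0
  [4] λ.(λ.0 (λ.λ.1 0)) (λ.λ.1 0) 0
  [5] λ.(λ.λ.1 0) (λ.λ.1 0) 0
  [6] λ.(λ.(λ.λ.1 0) 0) 0
  [7] λ.(λ.λ.1 0) 0
  [8] λ.λ.1 0

Term B:
  start: (λ.(λ.1) (λ.λ.1 1) (λ.λ.(λ.λ.1 0) (λ.λ.1) ((λ.λ.1 0) 0))) (λ.λ.λ.1)
  [1] (λ.λ.λ.λ.1) (λ.λ.1 1) (λ.λ.(λ.λ.1 0) (λ.λ.1) ((λ.λ.1 0) 0))
  [2] (λ.λ.λ.1) (λ.λ.(λ.λ.1 0) (λ.λ.1) ((λ.λ.1 0) 0))
  [3] λ.λ.1

Answer: DIFFERENT — A ⇓ λ.λ.1 0, B ⇓ λ.λ.1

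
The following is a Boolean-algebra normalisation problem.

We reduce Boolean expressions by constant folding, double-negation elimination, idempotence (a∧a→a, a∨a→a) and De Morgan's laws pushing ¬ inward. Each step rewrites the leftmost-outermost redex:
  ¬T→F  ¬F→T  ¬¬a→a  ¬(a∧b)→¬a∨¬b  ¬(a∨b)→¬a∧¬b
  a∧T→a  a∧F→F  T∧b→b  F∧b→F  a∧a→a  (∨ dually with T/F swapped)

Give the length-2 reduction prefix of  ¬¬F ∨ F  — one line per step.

  start: ¬¬F ∨ F
  [1] ¬¬F
  [2] F

Answer: after 2 steps: F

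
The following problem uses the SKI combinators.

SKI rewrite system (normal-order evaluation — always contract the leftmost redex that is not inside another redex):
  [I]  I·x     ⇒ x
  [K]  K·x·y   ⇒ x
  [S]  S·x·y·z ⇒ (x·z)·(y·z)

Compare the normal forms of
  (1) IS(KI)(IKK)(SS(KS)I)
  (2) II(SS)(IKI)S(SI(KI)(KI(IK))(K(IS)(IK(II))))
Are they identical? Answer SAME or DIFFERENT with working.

Term A:
  start: IS(KI)(IKK)(SS(KS)I)
  [1] S(KI)(IKK)(SS(KS)I)
  [2] KI(SS(KS)I)(IKK(SS(KS)I))
  [3] I(IKK(SS(KS)I))
  [4] IKK(SS(KS)I)
  [5] KK(SS(KS)I)
  [6] K

Term B:
  start: II(SS)(IKI)S(SI(KI)(KI(IK))(K(IS)(IK(II))))
  [1] I(SS)(IKI)S(SI(KI)(KI(IK))(K(IS)(IK(II))))
  [2] SS(IKI)S(SI(KI)(KI(IK))(K(IS)(IK(II))))
  [3] SS(IKIS)(SI(KI)(KI(IK))(K(IS)(IK(II))))
  [4] S(SI(KI)(KI(IK))(K(IS)(IK(II))))(IKIS(SI(KI)(KI(IK))(K(IS)(IK(II)))))
  [5] S(I(KI(IK))(KI(KI(IK)))(K(IS)(IK(II))))(IKIS(SI(KI)(KI(IK))(K(IS)(IK(II)))))
  [6] S(KI(IK)(KI(KI(IK)))(K(IS)(IK(II))))(IKIS(SI(KI)(KI(IK))(K(IS)(IK(II)))))
  [7] S(I(KI(KI(IK)))(K(IS)(IK(II))))(IKIS(SI(KI)(KI(IK))(K(IS)(IK(II)))))
  [8] S(KI(KI(IK))(K(IS)(IK(II))))(IKIS(SI(KI)(KI(IK))(K(IS)(IK(II)))))
  [9] S(I(K(IS)(IK(II))))(IKIS(SI(KI)(KI(IK))(K(IS)(IK(II)))))
  [10] S(K(IS)(IK(II)))(IKIS(SI(KI)(KI(IK))(K(IS)(IK(II)))))
  [11] S(IS)(IKIS(SI(KI)(KI(IK))(K(IS)(IK(II)))))
  [12] SS(IKIS(SI(KI)(KI(IK))(K(IS)(IK(II)))))
  [13] SS(KIS(SI(KI)(KI(IK))(K(IS)(IK(II)))))
  [14] SS(I(SI(KI)(KI(IK))(K(IS)(IK(II)))))
  [15] SS(SI(KI)(KI(IK))(K(IS)(IK(II))))
  [16] SS(I(KI(IK))(KI(KI(IK)))(K(IS)(IK(II))))
  [17] SS(KI(IK)(KI(KI(IK)))(K(IS)(IK(II))))
  [18] SS(I(KI(KI(IK)))(K(IS)(IK(II))))
  [19] SS(KI(KI(IK))(K(IS)(IK(II))))
  [20] SS(I(K(IS)(IK(II))))
  [21] SS(K(IS)(IK(II)))
  [22] SS(IS)
  [23] SSS

Answer: DIFFERENT — A ⇓ K, B ⇓ SSS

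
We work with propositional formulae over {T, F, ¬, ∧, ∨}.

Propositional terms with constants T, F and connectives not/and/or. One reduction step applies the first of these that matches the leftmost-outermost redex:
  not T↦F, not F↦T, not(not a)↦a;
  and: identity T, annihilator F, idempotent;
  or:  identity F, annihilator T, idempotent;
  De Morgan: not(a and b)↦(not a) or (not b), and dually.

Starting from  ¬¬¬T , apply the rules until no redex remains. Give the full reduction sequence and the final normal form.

Answer: normal form = F  (in 2 steps)

Reduction:
  start: ¬¬¬T
  step 1: ¬T
  step 2: F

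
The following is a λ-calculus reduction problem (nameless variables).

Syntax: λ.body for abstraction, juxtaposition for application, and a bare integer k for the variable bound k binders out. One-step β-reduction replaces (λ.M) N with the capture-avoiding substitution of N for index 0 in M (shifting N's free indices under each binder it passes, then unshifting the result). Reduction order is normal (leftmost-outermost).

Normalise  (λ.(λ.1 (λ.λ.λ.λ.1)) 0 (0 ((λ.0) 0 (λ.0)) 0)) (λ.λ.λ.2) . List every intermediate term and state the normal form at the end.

Answer: normal form = λ.λ.λ.λ.λ.1  (in 4 steps)

Reduction:
  start: (λ.(λ.1 (λ.λ.λ.λ.1)) 0 (0 ((λ.0) 0 (λ.0)) 0)) (λ.λ.λ.2)
  step 1: (λ.(λ.λ.λ.2) (λ.λ.λ.λ.1)) (λ.λ.λ.2) ((λ.λ.λ.2) ((λ.0) (λ.λ.λ.2) (λ.0)) (λ.λ.λ.2))
  step 2: (λ.λ.λ.2) (λ.λ.λ.λ.1) ((λ.λ.λ.2) ((λ.0) (λ.λ.λ.2) (λ.0)) (λ.λ.λ.2))
  step 3: (λ.λ.λ.λ.λ.λ.1) ((λ.λ.λ.2) ((λ.0) (λ.λ.λ.2) (λ.0)) (λ.λ.λ.2))
  step 4: λ.λ.λ.λ.λ.1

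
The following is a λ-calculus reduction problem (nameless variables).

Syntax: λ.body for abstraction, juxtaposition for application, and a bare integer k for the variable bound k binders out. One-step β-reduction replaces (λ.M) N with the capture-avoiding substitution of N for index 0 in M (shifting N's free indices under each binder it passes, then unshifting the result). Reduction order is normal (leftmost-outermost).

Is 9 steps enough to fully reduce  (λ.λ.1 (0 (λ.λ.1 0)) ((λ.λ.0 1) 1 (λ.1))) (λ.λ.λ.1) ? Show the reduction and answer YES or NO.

Answer: YES — reaches normal form λ.λ.1 in 6 ≤ 9 steps

Derivation:
  start: (λ.λ.1 (0 (λ.λ.1 0)) ((λ.λ.0 1) 1 (λ.1))) (λ.λ.λ.1)
  [1] λ.(λ.λ.λ.1) (0 (λ.λ.1 0)) ((λ.λ.0 1) (λ.λ.λ.1) (λ.1))
  [2] λ.(λ.λ.1) ((λ.λ.0 1) (λ.λ.λ.1) (λ.1))
  [3] λ.λ.(λ.λ.0 1) (λ.λ.λ.1) (λ.2)
  [4] λ.λ.(λ.0 (λ.λ.λ.1)) (λ.2)
  [5] λ.λ.(λ.2) (λ.λ.λ.1)
  [6] λ.λ.1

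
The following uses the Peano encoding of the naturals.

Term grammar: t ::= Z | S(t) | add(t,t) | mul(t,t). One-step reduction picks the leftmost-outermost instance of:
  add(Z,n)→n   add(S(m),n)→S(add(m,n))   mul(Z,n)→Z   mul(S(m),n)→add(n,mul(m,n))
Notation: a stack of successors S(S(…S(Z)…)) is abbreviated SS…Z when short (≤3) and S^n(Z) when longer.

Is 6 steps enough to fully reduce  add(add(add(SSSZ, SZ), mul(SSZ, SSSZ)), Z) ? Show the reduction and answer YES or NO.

  start: add(add(add(SSSZ, SZ), mul(SSZ, SSSZ)), Z)
  [1] add(add(S(add(SSZ, SZ)), mul(SSZ, SSSZ)), Z)
  [2] add(S(add(add(SSZ, SZ), mul(SSZ, SSSZ))), Z)
  [3] S(add(add(add(SSZ, SZ), mul(SSZ, SSSZ)), Z))
  [4] S(add(add(S(add(SZ, SZ)), mul(SSZ, SSSZ)), Z))
  [5] S(add(S(add(add(SZ, SZ), mul(SSZ, SSSZ))), Z))
  [6] S(S(add(add(add(SZ, SZ), mul(SSZ, SSSZ)), Z)))

Answer: NO — after 6 steps the term is S(S(add(add(add(SZ, SZ), mul(SSZ, SSSZ)), Z))), not yet normal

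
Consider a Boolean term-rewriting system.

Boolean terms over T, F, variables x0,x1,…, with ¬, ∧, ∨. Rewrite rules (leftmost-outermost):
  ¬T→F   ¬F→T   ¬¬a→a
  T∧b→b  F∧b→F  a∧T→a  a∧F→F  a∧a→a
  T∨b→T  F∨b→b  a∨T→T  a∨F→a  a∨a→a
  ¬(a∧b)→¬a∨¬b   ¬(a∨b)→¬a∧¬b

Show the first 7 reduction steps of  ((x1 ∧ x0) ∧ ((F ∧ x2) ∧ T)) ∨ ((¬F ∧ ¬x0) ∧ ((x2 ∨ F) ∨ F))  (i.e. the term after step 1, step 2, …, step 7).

Answer: after 7 steps: ¬x0 ∧ (x2 ∨ F)

Working:
  start: ((x1 ∧ x0) ∧ ((F ∧ x2) ∧ T)) ∨ ((¬F ∧ ¬x0) ∧ ((x2 ∨ F) ∨ F))
  [1] ((x1 ∧ x0) ∧ (F ∧ x2)) ∨ ((¬F ∧ ¬x0) ∧ ((x2 ∨ F) ∨ F))
  [2] ((x1 ∧ x0) ∧ F) ∨ ((¬F ∧ ¬x0) ∧ ((x2 ∨ F) ∨ F))
  [3] F ∨ ((¬F ∧ ¬x0) ∧ ((x2 ∨ F) ∨ F))
  [4] (¬F ∧ ¬x0) ∧ ((x2 ∨ F) ∨ F)
  [5] (T ∧ ¬x0) ∧ ((x2 ∨ F) ∨ F)
  [6] ¬x0 ∧ ((x2 ∨ F) ∨ F)
  [7] ¬x0 ∧ (x2 ∨ F)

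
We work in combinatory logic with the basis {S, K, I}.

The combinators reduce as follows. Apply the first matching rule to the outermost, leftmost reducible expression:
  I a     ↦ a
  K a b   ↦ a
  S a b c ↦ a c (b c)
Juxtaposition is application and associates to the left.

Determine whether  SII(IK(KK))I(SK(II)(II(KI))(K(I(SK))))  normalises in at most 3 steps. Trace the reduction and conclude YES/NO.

Answer: NO — after 3 steps the term is K(KK)(I(IK(KK)))I(SK(II)(II(KI))(K(I(SK)))), not yet normal

Derivation:
  start: SII(IK(KK))I(SK(II)(II(KI))(K(I(SK))))
  step 1: I(IK(KK))(I(IK(KK)))I(SK(II)(II(KI))(K(I(SK))))
  step 2: IK(KK)(I(IK(KK)))I(SK(II)(II(KI))(K(I(SK))))
  step 3: K(KK)(I(IK(KK)))I(SK(II)(II(KI))(K(I(SK))))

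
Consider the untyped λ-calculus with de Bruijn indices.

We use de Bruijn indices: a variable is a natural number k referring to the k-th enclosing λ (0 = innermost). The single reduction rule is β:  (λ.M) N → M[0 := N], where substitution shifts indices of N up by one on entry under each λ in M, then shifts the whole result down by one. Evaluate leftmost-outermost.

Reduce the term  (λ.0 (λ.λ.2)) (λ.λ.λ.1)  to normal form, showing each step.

Answer: normal form = λ.λ.1  (in 2 steps)

Working:
  start: (λ.0 (λ.λ.2)) (λ.λ.λ.1)
  [1] (λ.λ.λ.1) (λ.λ.λ.λ.λ.1)
  [2] λ.λ.1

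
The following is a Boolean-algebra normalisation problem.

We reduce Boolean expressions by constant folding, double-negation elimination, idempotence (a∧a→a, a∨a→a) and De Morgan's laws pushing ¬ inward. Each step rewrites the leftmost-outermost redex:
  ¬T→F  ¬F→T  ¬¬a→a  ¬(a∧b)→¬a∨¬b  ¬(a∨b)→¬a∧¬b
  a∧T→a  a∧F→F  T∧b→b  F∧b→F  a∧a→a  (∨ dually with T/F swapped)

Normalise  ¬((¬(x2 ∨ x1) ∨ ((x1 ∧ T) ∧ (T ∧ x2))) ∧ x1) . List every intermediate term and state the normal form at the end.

  start: ¬((¬(x2 ∨ x1) ∨ ((x1 ∧ T) ∧ (T ∧ x2))) ∧ x1)
  [1] ¬(¬(x2 ∨ x1) ∨ ((x1 ∧ T) ∧ (T ∧ x2))) ∨ ¬x1
  [2] (¬¬(x2 ∨ x1) ∧ ¬((x1 ∧ T) ∧ (T ∧ x2))) ∨ ¬x1
  [3] ((x2 ∨ x1) ∧ ¬((x1 ∧ T) ∧ (T ∧ x2))) ∨ ¬x1
  [4] ((x2 ∨ x1) ∧ (¬(x1 ∧ T) ∨ ¬(T ∧ x2))) ∨ ¬x1
  [5] ((x2 ∨ x1) ∧ ((¬x1 ∨ ¬T) ∨ ¬(T ∧ x2))) ∨ ¬x1
  [6] ((x2 ∨ x1) ∧ ((¬x1 ∨ F) ∨ ¬(T ∧ x2))) ∨ ¬x1
  [7] ((x2 ∨ x1) ∧ (¬x1 ∨ ¬(T ∧ x2))) ∨ ¬x1
  [8] ((x2 ∨ x1) ∧ (¬x1 ∨ (¬T ∨ ¬x2))) ∨ ¬x1
  [9] ((x2 ∨ x1) ∧ (¬x1 ∨ (F ∨ ¬x2))) ∨ ¬x1
  [10] ((x2 ∨ x1) ∧ (¬x1 ∨ ¬x2)) ∨ ¬x1

Answer: normal form = ((x2 ∨ x1) ∧ (¬x1 ∨ ¬x2)) ∨ ¬x1  (in 10 steps)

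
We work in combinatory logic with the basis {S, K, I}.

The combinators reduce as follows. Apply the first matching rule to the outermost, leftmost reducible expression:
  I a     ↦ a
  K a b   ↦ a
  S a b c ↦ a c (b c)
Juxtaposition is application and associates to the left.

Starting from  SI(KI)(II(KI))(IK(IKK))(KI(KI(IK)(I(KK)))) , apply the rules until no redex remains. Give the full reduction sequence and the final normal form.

Answer: normal form = KK  (in 9 steps)

Derivation:
  start: SI(KI)(II(KI))(IK(IKK))(KI(KI(IK)(I(KK))))
  →1  I(II(KI))(KI(II(KI)))(IK(IKK))(KI(KI(IK)(I(KK))))
  →2  II(KI)(KI(II(KI)))(IK(IKK))(KI(KI(IK)(I(KK))))
  →3  I(KI)(KI(II(KI)))(IK(IKK))(KI(KI(IK)(I(KK))))
  →4  KI(KI(II(KI)))(IK(IKK))(KI(KI(IK)(I(KK))))
  →5  I(IK(IKK))(KI(KI(IK)(I(KK))))
  →6  IK(IKK)(KI(KI(IK)(I(KK))))
  →7  K(IKK)(KI(KI(IK)(I(KK))))
  →8  IKK
  →9  KK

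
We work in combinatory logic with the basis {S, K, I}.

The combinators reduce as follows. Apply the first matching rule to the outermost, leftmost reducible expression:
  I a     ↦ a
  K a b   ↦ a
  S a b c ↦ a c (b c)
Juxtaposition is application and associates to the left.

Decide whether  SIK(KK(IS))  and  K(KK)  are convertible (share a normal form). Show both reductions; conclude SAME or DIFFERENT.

Answer: SAME — A ⇓ K(KK), B ⇓ K(KK)

Reduction:
Term A:
  start: SIK(KK(IS))
  [1] I(KK(IS))(K(KK(IS)))
  [2] KK(IS)(K(KK(IS)))
  [3] K(K(KK(IS)))
  [4] K(KK)

Term B:
  start: K(KK)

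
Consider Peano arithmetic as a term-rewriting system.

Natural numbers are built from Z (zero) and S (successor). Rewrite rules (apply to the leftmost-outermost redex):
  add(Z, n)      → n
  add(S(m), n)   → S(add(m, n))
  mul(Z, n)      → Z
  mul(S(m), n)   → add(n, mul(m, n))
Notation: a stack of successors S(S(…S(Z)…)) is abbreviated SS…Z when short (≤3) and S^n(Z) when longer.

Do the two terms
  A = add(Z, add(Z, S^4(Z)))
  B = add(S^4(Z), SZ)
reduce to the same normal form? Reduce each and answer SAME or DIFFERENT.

Term A:
  start: add(Z, add(Z, S^4(Z)))
  →1  add(Z, S^4(Z))
  →2  S^4(Z)

Term B:
  start: add(S^4(Z), SZ)
  →1  S(add(SSSZ, SZ))
  →2  S(S(add(SSZ, SZ)))
  →3  S(S(S(add(SZ, SZ))))
  →4  S(S(S(S(add(Z, SZ)))))
  →5  S^5(Z)

Answer: DIFFERENT — A ⇓ S^4(Z), B ⇓ S^5(Z)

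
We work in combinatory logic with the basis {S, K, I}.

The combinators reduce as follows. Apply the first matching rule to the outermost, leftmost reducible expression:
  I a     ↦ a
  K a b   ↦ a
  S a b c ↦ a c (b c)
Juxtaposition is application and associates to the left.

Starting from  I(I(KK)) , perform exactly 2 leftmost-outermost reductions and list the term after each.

Answer: after 2 steps: KK

Reduction:
  start: I(I(KK))
  [1] I(KK)
  [2] KK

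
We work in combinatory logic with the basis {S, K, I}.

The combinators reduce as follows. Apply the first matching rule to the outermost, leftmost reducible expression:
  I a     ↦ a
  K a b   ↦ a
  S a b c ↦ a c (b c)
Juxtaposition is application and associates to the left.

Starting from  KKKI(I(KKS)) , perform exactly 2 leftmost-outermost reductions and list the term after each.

Answer: after 2 steps: I

Reduction:
  start: KKKI(I(KKS))
  [1] KI(I(KKS))
  [2] I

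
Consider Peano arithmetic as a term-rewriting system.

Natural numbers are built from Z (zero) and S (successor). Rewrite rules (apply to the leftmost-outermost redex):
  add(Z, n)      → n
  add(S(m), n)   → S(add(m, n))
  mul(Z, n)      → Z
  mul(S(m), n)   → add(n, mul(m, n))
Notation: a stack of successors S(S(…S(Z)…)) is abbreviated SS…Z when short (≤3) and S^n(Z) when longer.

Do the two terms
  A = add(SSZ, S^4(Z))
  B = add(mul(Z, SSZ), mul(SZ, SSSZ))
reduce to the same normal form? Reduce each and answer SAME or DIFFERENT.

Term A:
  start: add(SSZ, S^4(Z))
  step 1: S(add(SZ, S^4(Z)))
  step 2: S(S(add(Z, S^4(Z))))
  step 3: S^6(Z)

Term B:
  start: add(mul(Z, SSZ), mul(SZ, SSSZ))
  step 1: add(Z, mul(SZ, SSSZ))
  step 2: mul(SZ, SSSZ)
  step 3: add(SSSZ, mul(Z, SSSZ))
  step 4: S(add(SSZ, mul(Z, SSSZ)))
  step 5: S(S(add(SZ, mul(Z, SSSZ))))
  step 6: S(S(S(add(Z, mul(Z, SSSZ)))))
  step 7: S(S(S(mul(Z, SSSZ))))
  step 8: SSSZ

Answer: DIFFERENT — A ⇓ S^6(Z), B ⇓ SSSZ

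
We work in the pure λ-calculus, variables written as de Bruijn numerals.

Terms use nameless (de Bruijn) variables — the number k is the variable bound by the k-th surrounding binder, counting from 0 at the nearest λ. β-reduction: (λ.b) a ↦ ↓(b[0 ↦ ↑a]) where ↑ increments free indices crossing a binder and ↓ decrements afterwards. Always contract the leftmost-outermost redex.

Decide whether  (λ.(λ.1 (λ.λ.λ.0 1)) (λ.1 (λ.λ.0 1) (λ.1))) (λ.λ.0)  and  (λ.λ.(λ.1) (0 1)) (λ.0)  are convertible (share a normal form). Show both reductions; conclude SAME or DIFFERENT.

Term A:
  start: (λ.(λ.1 (λ.λ.λ.0 1)) (λ.1 (λ.λ.0 1) (λ.1))) (λ.λ.0)
  step 1: (λ.(λ.λ.0) (λ.λ.λ.0 1)) (λ.(λ.λ.0) (λ.λ.0 1) (λ.1))
  step 2: (λ.λ.0) (λ.λ.λ.0 1)
  step 3: λ.0

Term B:
  start: (λ.λ.(λ.1) (0 1)) (λ.0)
  step 1: λ.(λ.1) (0 (λ.0))
  step 2: λ.0

Answer: SAME — A ⇓ λ.0, B ⇓ λ.0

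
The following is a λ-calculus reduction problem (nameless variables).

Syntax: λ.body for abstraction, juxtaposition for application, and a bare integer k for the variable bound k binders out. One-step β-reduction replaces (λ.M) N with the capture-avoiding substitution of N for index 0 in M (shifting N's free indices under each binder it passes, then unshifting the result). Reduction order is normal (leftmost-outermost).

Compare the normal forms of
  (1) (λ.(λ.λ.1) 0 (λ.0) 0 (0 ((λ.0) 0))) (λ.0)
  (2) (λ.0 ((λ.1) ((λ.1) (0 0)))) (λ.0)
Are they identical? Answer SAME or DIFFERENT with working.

Answer: SAME — A ⇓ λ.0, B ⇓ λ.0

Working:
Term A:
  start: (λ.(λ.λ.1) 0 (λ.0) 0 (0 ((λ.0) 0))) (λ.0)
  →1  (λ.λ.1) (λ.0) (λ.0) (λ.0) ((λ.0) ((λ.0) (λ.0)))
  →2  (λ.λ.0) (λ.0) (λ.0) ((λ.0) ((λ.0) (λ.0)))
  →3  (λ.0) (λ.0) ((λ.0) ((λ.0) (λ.0)))
  →4  (λ.0) ((λ.0) ((λ.0) (λ.0)))
  →5  (λ.0) ((λ.0) (λ.0))
  →6  (λ.0) (λ.0)
  →7  λ.0

Term B:
  start: (λ.0 ((λ.1) ((λ.1) (0 0)))) (λ.0)
  →1  (λ.0) ((λ.λ.0) ((λ.λ.0) ((λ.0) (λ.0))))
  →2  (λ.λ.0) ((λ.λ.0) ((λ.0) (λ.0)))
  →3  λ.0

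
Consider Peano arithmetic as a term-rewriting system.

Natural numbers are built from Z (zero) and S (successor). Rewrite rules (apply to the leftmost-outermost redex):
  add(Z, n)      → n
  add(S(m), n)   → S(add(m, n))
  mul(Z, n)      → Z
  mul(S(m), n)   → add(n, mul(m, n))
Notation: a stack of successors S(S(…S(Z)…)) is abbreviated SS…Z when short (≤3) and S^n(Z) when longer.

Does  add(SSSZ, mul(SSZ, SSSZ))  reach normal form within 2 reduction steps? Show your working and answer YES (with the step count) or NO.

Answer: NO — after 2 steps the term is S(S(add(SZ, mul(SSZ, SSSZ)))), not yet normal

Reduction:
  start: add(SSSZ, mul(SSZ, SSSZ))
  step 1: S(add(SSZ, mul(SSZ, SSSZ)))
  step 2: S(S(add(SZ, mul(SSZ, SSSZ))))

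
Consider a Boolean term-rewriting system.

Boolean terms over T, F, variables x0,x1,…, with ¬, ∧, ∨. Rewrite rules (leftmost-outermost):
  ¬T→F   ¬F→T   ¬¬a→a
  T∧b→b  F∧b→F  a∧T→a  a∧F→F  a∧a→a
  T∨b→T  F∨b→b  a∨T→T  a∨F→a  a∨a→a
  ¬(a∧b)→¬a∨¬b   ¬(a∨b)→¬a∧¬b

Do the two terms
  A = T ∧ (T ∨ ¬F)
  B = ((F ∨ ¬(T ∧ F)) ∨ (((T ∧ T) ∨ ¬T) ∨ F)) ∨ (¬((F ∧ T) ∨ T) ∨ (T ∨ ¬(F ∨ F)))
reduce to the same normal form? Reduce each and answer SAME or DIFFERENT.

Answer: SAME — A ⇓ T, B ⇓ T

Derivation:
Term A:
  start: T ∧ (T ∨ ¬F)
  step 1: T ∨ ¬F
  step 2: T

Term B:
  start: ((F ∨ ¬(T ∧ F)) ∨ (((T ∧ T) ∨ ¬T) ∨ F)) ∨ (¬((F ∧ T) ∨ T) ∨ (T ∨ ¬(F ∨ F)))
  step 1: (¬(T ∧ F) ∨ (((T ∧ T) ∨ ¬T) ∨ F)) ∨ (¬((F ∧ T) ∨ T) ∨ (T ∨ ¬(F ∨ F)))
  step 2: ((¬T ∨ ¬F) ∨ (((T ∧ T) ∨ ¬T) ∨ F)) ∨ (¬((F ∧ T) ∨ T) ∨ (T ∨ ¬(F ∨ F)))
  step 3: ((F ∨ ¬F) ∨ (((T ∧ T) ∨ ¬T) ∨ F)) ∨ (¬((F ∧ T) ∨ T) ∨ (T ∨ ¬(F ∨ F)))
  step 4: (¬F ∨ (((T ∧ T) ∨ ¬T) ∨ F)) ∨ (¬((F ∧ T) ∨ T) ∨ (T ∨ ¬(F ∨ F)))
  step 5: (T ∨ (((T ∧ T) ∨ ¬T) ∨ F)) ∨ (¬((F ∧ T) ∨ T) ∨ (T ∨ ¬(F ∨ F)))
  step 6: T ∨ (¬((F ∧ T) ∨ T) ∨ (T ∨ ¬(F ∨ F)))
  step 7: T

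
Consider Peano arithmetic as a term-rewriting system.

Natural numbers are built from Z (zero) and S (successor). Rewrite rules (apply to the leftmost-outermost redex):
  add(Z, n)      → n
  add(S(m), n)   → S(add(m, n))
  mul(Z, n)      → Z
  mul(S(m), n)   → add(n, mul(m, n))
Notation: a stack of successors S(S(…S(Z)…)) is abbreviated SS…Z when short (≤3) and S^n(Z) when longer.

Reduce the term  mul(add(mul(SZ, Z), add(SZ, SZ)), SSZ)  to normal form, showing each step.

  start: mul(add(mul(SZ, Z), add(SZ, SZ)), SSZ)
  →1  mul(add(add(Z, mul(Z, Z)), add(SZ, SZ)), SSZ)
  →2  mul(add(mul(Z, Z), add(SZ, SZ)), SSZ)
  →3  mul(add(Z, add(SZ, SZ)), SSZ)
  →4  mul(add(SZ, SZ), SSZ)
  →5  mul(S(add(Z, SZ)), SSZ)
  →6  add(SSZ, mul(add(Z, SZ), SSZ))
  →7  S(add(SZ, mul(add(Z, SZ), SSZ)))
  →8  S(S(add(Z, mul(add(Z, SZ), SSZ))))
  →9  S(S(mul(add(Z, SZ), SSZ)))
  →10  S(S(mul(SZ, SSZ)))
  →11  S(S(add(SSZ, mul(Z, SSZ))))
  →12  S(S(S(add(SZ, mul(Z, SSZ)))))
  →13  S(S(S(S(add(Z, mul(Z, SSZ))))))
  →14  S(S(S(S(mul(Z, SSZ)))))
  →15  S^4(Z)

Answer: normal form = S^4(Z)  (in 15 steps)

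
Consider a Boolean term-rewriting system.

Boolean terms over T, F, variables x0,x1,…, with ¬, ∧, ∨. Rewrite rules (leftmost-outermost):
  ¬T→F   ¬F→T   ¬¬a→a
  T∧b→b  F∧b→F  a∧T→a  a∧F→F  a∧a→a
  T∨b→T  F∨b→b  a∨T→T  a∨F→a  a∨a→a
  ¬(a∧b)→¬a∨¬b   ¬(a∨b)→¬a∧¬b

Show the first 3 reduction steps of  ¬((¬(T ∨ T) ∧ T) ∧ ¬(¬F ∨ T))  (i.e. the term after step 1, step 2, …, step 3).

Answer: after 3 steps: ((T ∨ T) ∨ ¬T) ∨ ¬¬(¬F ∨ T)

Working:
  start: ¬((¬(T ∨ T) ∧ T) ∧ ¬(¬F ∨ T))
  →1  ¬(¬(T ∨ T) ∧ T) ∨ ¬¬(¬F ∨ T)
  →2  (¬¬(T ∨ T) ∨ ¬T) ∨ ¬¬(¬F ∨ T)
  →3  ((T ∨ T) ∨ ¬T) ∨ ¬¬(¬F ∨ T)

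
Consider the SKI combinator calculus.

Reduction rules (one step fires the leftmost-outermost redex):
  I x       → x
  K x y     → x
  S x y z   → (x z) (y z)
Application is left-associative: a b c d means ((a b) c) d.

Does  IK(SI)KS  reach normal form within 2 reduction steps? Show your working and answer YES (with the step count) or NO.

  start: IK(SI)KS
  step 1: K(SI)KS
  step 2: SIS

Answer: YES — reaches normal form SIS in 2 ≤ 2 steps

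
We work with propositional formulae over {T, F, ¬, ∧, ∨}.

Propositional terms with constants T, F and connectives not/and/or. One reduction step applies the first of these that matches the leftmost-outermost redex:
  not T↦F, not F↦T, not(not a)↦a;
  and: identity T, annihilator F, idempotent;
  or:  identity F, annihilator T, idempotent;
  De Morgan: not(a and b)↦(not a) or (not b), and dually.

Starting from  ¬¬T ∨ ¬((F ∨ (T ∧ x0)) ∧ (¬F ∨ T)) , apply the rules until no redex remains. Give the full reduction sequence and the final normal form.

Answer: normal form = T  (in 2 steps)

Working:
  start: ¬¬T ∨ ¬((F ∨ (T ∧ x0)) ∧ (¬F ∨ T))
  step 1: T ∨ ¬((F ∨ (T ∧ x0)) ∧ (¬F ∨ T))
  step 2: T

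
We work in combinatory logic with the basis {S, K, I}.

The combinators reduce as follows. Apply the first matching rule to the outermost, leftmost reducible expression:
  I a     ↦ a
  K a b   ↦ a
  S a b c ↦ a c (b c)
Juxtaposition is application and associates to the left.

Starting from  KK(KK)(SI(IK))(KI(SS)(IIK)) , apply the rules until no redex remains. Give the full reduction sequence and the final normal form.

  start: KK(KK)(SI(IK))(KI(SS)(IIK))
  [1] K(SI(IK))(KI(SS)(IIK))
  [2] SI(IK)
  [3] SIK

Answer: normal form = SIK  (in 3 steps)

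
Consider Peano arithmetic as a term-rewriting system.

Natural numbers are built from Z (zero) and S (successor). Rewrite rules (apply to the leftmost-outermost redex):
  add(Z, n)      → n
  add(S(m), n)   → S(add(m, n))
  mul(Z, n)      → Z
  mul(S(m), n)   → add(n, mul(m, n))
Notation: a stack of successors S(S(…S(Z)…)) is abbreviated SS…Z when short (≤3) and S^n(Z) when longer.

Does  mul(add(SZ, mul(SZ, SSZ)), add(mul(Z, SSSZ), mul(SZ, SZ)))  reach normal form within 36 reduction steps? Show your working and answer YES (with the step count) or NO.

  start: mul(add(SZ, mul(SZ, SSZ)), add(mul(Z, SSSZ), mul(SZ, SZ)))
  step 1: mul(S(add(Z, mul(SZ, SSZ))), add(mul(Z, SSSZ), mul(SZ, SZ)))
  step 2: add(add(mul(Z, SSSZ), mul(SZ, SZ)), mul(add(Z, mul(SZ, SSZ)), add(mul(Z, SSSZ), mul(SZ, SZ))))
  step 3: add(add(Z, mul(SZ, SZ)), mul(add(Z, mul(SZ, SSZ)), add(mul(Z, SSSZ), mul(SZ, SZ))))
  step 4: add(mul(SZ, SZ), mul(add(Z, mul(SZ, SSZ)), add(mul(Z, SSSZ), mul(SZ, SZ))))
  step 5: add(add(SZ, mul(Z, SZ)), mul(add(Z, mul(SZ, SSZ)), add(mul(Z, SSSZ), mul(SZ, SZ))))
  step 6: add(S(add(Z, mul(Z, SZ))), mul(add(Z, mul(SZ, SSZ)), add(mul(Z, SSSZ), mul(SZ, SZ))))
  step 7: S(add(add(Z, mul(Z, SZ)), mul(add(Z, mul(SZ, SSZ)), add(mul(Z, SSSZ), mul(SZ, SZ)))))
  step 8: S(add(mul(Z, SZ), mul(add(Z, mul(SZ, SSZ)), add(mul(Z, SSSZ), mul(SZ, SZ)))))
  step 9: S(add(Z, mul(add(Z, mul(SZ, SSZ)), add(mul(Z, SSSZ), mul(SZ, SZ)))))
  step 10: S(mul(add(Z, mul(SZ, SSZ)), add(mul(Z, SSSZ), mul(SZ, SZ))))
  step 11: S(mul(mul(SZ, SSZ), add(mul(Z, SSSZ), mul(SZ, SZ))))
  step 12: S(mul(add(SSZ, mul(Z, SSZ)), add(mul(Z, SSSZ), mul(SZ, SZ))))
  step 13: S(mul(S(add(SZ, mul(Z, SSZ))), add(mul(Z, SSSZ), mul(SZ, SZ))))
  step 14: S(add(add(mul(Z, SSSZ), mul(SZ, SZ)), mul(add(SZ, mul(Z, SSZ)), add(mul(Z, SSSZ), mul(SZ, SZ)))))
  step 15: S(add(add(Z, mul(SZ, SZ)), mul(add(SZ, mul(Z, SSZ)), add(mul(Z, SSSZ), mul(SZ, SZ)))))
  step 16: S(add(mul(SZ, SZ), mul(add(SZ, mul(Z, SSZ)), add(mul(Z, SSSZ), mul(SZ, SZ)))))
  step 17: S(add(add(SZ, mul(Z, SZ)), mul(add(SZ, mul(Z, SSZ)), add(mul(Z, SSSZ), mul(SZ, SZ)))))
  step 18: S(add(S(add(Z, mul(Z, SZ))), mul(add(SZ, mul(Z, SSZ)), add(mul(Z, SSSZ), mul(SZ, SZ)))))
  step 19: S(S(add(add(Z, mul(Z, SZ)), mul(add(SZ, mul(Z, SSZ)), add(mul(Z, SSSZ), mul(SZ, SZ))))))
  step 20: S(S(add(mul(Z, SZ), mul(add(SZ, mul(Z, SSZ)), add(mul(Z, SSSZ), mul(SZ, SZ))))))
  step 21: S(S(add(Z, mul(add(SZ, mul(Z, SSZ)), add(mul(Z, SSSZ), mul(SZ, SZ))))))
  step 22: S(S(mul(add(SZ, mul(Z, SSZ)), add(mul(Z, SSSZ), mul(SZ, SZ)))))
  step 23: S(S(mul(S(add(Z, mul(Z, SSZ))), add(mul(Z, SSSZ), mul(SZ, SZ)))))
  step 24: S(S(add(add(mul(Z, SSSZ), mul(SZ, SZ)), mul(add(Z, mul(Z, SSZ)), add(mul(Z, SSSZ), mul(SZ, SZ))))))
  step 25: S(S(add(add(Z, mul(SZ, SZ)), mul(add(Z, mul(Z, SSZ)), add(mul(Z, SSSZ), mul(SZ, SZ))))))
  step 26: S(S(add(mul(SZ, SZ), mul(add(Z, mul(Z, SSZ)), add(mul(Z, SSSZ), mul(SZ, SZ))))))
  step 27: S(S(add(add(SZ, mul(Z, SZ)), mul(add(Z, mul(Z, SSZ)), add(mul(Z, SSSZ), mul(SZ, SZ))))))
  step 28: S(S(add(S(add(Z, mul(Z, SZ))), mul(add(Z, mul(Z, SSZ)), add(mul(Z, SSSZ), mul(SZ, SZ))))))
  step 29: S(S(S(add(add(Z, mul(Z, SZ)), mul(add(Z, mul(Z, SSZ)), add(mul(Z, SSSZ), mul(SZ, SZ)))))))
  step 30: S(S(S(add(mul(Z, SZ), mul(add(Z, mul(Z, SSZ)), add(mul(Z, SSSZ), mul(SZ, SZ)))))))
  step 31: S(S(S(add(Z, mul(add(Z, mul(Z, SSZ)), add(mul(Z, SSSZ), mul(SZ, SZ)))))))
  step 32: S(S(S(mul(add(Z, mul(Z, SSZ)), add(mul(Z, SSSZ), mul(SZ, SZ))))))
  step 33: S(S(S(mul(mul(Z, SSZ), add(mul(Z, SSSZ), mul(SZ, SZ))))))
  step 34: S(S(S(mul(Z, add(mul(Z, SSSZ), mul(SZ, SZ))))))
  step 35: SSSZ

Answer: YES — reaches normal form SSSZ in 35 ≤ 36 steps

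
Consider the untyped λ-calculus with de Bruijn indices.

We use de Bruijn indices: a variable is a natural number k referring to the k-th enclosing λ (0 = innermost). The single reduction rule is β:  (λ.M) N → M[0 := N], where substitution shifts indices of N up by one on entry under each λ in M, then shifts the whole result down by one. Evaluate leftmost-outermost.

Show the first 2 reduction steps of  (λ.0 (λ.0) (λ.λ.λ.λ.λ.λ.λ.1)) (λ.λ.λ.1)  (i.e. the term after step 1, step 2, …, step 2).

Answer: after 2 steps: (λ.λ.1) (λ.λ.λ.λ.λ.λ.λ.1)

Working:
  start: (λ.0 (λ.0) (λ.λ.λ.λ.λ.λ.λ.1)) (λ.λ.λ.1)
  step 1: (λ.λ.λ.1) (λ.0) (λ.λ.λ.λ.λ.λ.λ.1)
  step 2: (λ.λ.1) (λ.λ.λ.λ.λ.λ.λ.1)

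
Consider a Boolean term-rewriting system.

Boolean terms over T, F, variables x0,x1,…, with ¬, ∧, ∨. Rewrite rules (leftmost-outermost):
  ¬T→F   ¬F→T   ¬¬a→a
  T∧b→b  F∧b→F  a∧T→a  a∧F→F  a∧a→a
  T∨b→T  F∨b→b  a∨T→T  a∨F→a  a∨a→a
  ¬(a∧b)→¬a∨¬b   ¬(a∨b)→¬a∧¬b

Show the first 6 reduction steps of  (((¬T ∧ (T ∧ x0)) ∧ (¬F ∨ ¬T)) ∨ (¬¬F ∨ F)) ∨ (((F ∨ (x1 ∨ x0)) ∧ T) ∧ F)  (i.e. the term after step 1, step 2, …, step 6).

  start: (((¬T ∧ (T ∧ x0)) ∧ (¬F ∨ ¬T)) ∨ (¬¬F ∨ F)) ∨ (((F ∨ (x1 ∨ x0)) ∧ T) ∧ F)
  →1  (((F ∧ (T ∧ x0)) ∧ (¬F ∨ ¬T)) ∨ (¬¬F ∨ F)) ∨ (((F ∨ (x1 ∨ x0)) ∧ T) ∧ F)
  →2  ((F ∧ (¬F ∨ ¬T)) ∨ (¬¬F ∨ F)) ∨ (((F ∨ (x1 ∨ x0)) ∧ T) ∧ F)
  →3  (F ∨ (¬¬F ∨ F)) ∨ (((F ∨ (x1 ∨ x0)) ∧ T) ∧ F)
  →4  (¬¬F ∨ F) ∨ (((F ∨ (x1 ∨ x0)) ∧ T) ∧ F)
  →5  ¬¬F ∨ (((F ∨ (x1 ∨ x0)) ∧ T) ∧ F)
  →6  F ∨ (((F ∨ (x1 ∨ x0)) ∧ T) ∧ F)

Answer: after 6 steps: F ∨ (((F ∨ (x1 ∨ x0)) ∧ T) ∧ F)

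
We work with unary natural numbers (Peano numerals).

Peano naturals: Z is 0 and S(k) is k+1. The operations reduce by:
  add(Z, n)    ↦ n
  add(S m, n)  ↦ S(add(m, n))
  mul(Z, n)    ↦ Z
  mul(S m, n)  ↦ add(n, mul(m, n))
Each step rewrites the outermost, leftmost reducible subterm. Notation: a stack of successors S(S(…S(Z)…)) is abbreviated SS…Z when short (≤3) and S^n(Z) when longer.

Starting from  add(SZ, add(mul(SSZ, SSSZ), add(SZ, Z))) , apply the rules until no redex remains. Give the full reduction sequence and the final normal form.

  start: add(SZ, add(mul(SSZ, SSSZ), add(SZ, Z)))
  step 1: S(add(Z, add(mul(SSZ, SSSZ), add(SZ, Z))))
  step 2: S(add(mul(SSZ, SSSZ), add(SZ, Z)))
  step 3: S(add(add(SSSZ, mul(SZ, SSSZ)), add(SZ, Z)))
  step 4: S(add(S(add(SSZ, mul(SZ, SSSZ))), add(SZ, Z)))
  step 5: S(S(add(add(SSZ, mul(SZ, SSSZ)), add(SZ, Z))))
  step 6: S(S(add(S(add(SZ, mul(SZ, SSSZ))), add(SZ, Z))))
  step 7: S(S(S(add(add(SZ, mul(SZ, SSSZ)), add(SZ, Z)))))
  step 8: S(S(S(add(S(add(Z, mul(SZ, SSSZ))), add(SZ, Z)))))
  step 9: S(S(S(S(add(add(Z, mul(SZ, SSSZ)), add(SZ, Z))))))
  step 10: S(S(S(S(add(mul(SZ, SSSZ), add(SZ, Z))))))
  step 11: S(S(S(S(add(add(SSSZ, mul(Z, SSSZ)), add(SZ, Z))))))
  step 12: S(S(S(S(add(S(add(SSZ, mul(Z, SSSZ))), add(SZ, Z))))))
  step 13: S(S(S(S(S(add(add(SSZ, mul(Z, SSSZ)), add(SZ, Z)))))))
  step 14: S(S(S(S(S(add(S(add(SZ, mul(Z, SSSZ))), add(SZ, Z)))))))
  step 15: S(S(S(S(S(S(add(add(SZ, mul(Z, SSSZ)), add(SZ, Z))))))))
  step 16: S(S(S(S(S(S(add(S(add(Z, mul(Z, SSSZ))), add(SZ, Z))))))))
  step 17: S(S(S(S(S(S(S(add(add(Z, mul(Z, SSSZ)), add(SZ, Z)))))))))
  step 18: S(S(S(S(S(S(S(add(mul(Z, SSSZ), add(SZ, Z)))))))))
  step 19: S(S(S(S(S(S(S(add(Z, add(SZ, Z)))))))))
  step 20: S(S(S(S(S(S(S(add(SZ, Z))))))))
  step 21: S(S(S(S(S(S(S(S(add(Z, Z)))))))))
  step 22: S^8(Z)

Answer: normal form = S^8(Z)  (in 22 steps)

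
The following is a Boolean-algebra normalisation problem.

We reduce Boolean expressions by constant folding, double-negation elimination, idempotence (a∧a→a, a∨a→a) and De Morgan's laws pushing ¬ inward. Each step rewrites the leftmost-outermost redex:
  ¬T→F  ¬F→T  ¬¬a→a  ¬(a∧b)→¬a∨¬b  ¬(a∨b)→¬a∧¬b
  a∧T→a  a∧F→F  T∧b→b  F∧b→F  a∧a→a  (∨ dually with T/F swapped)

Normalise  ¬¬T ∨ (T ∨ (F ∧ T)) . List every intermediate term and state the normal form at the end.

Answer: normal form = T  (in 2 steps)

Derivation:
  start: ¬¬T ∨ (T ∨ (F ∧ T))
  step 1: T ∨ (T ∨ (F ∧ T))
  step 2: T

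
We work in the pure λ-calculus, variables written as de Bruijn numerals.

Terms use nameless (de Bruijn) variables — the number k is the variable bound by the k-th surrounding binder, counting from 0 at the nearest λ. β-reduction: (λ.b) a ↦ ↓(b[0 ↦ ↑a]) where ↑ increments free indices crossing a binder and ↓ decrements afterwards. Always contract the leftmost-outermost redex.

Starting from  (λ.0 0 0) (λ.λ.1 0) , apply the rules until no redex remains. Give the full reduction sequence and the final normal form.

  start: (λ.0 0 0) (λ.λ.1 0)
  step 1: (λ.λ.1 0) (λ.λ.1 0) (λ.λ.1 0)
  step 2: (λ.(λ.λ.1 0) 0) (λ.λ.1 0)
  step 3: (λ.λ.1 0) (λ.λ.1 0)
  step 4: λ.(λ.λ.1 0) 0
  step 5: λ.λ.1 0

Answer: normal form = λ.λ.1 0  (in 5 steps)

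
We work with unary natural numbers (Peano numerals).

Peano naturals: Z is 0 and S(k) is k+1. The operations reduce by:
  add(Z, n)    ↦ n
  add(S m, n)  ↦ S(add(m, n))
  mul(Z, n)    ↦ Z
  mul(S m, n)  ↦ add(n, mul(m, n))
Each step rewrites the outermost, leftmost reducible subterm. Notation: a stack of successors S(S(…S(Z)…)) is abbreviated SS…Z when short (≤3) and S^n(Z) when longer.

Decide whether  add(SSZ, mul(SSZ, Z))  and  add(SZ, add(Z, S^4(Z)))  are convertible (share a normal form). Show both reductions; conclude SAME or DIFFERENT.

Term A:
  start: add(SSZ, mul(SSZ, Z))
  [1] S(add(SZ, mul(SSZ, Z)))
  [2] S(S(add(Z, mul(SSZ, Z))))
  [3] S(S(mul(SSZ, Z)))
  [4] S(S(add(Z, mul(SZ, Z))))
  [5] S(S(mul(SZ, Z)))
  [6] S(S(add(Z, mul(Z, Z))))
  [7] S(S(mul(Z, Z)))
  [8] SSZ

Term B:
  start: add(SZ, add(Z, S^4(Z)))
  [1] S(add(Z, add(Z, S^4(Z))))
  [2] S(add(Z, S^4(Z)))
  [3] S^5(Z)

Answer: DIFFERENT — A ⇓ SSZ, B ⇓ S^5(Z)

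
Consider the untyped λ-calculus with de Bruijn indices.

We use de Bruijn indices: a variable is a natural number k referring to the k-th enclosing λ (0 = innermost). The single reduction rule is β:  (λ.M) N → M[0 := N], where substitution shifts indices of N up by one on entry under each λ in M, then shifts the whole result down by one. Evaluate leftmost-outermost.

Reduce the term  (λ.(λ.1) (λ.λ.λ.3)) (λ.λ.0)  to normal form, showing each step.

Answer: normal form = λ.λ.0  (in 2 steps)

Reduction:
  start: (λ.(λ.1) (λ.λ.λ.3)) (λ.λ.0)
  →1  (λ.λ.λ.0) (λ.λ.λ.λ.λ.0)
  →2  λ.λ.0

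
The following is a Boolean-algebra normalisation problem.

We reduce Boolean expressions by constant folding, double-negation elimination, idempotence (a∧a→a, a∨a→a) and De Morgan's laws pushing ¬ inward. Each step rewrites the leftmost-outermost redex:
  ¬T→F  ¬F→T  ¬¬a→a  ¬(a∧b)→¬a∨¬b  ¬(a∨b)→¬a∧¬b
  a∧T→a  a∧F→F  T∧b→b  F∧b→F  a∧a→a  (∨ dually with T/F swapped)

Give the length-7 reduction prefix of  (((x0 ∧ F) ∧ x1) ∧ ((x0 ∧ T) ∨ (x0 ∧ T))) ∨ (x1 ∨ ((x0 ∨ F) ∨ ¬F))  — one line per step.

Answer: after 7 steps: x1 ∨ T

Working:
  start: (((x0 ∧ F) ∧ x1) ∧ ((x0 ∧ T) ∨ (x0 ∧ T))) ∨ (x1 ∨ ((x0 ∨ F) ∨ ¬F))
  →1  ((F ∧ x1) ∧ ((x0 ∧ T) ∨ (x0 ∧ T))) ∨ (x1 ∨ ((x0 ∨ F) ∨ ¬F))
  →2  (F ∧ ((x0 ∧ T) ∨ (x0 ∧ T))) ∨ (x1 ∨ ((x0 ∨ F) ∨ ¬F))
  →3  F ∨ (x1 ∨ ((x0 ∨ F) ∨ ¬F))
  →4  x1 ∨ ((x0 ∨ F) ∨ ¬F)
  →5  x1 ∨ (x0 ∨ ¬F)
  →6  x1 ∨ (x0 ∨ T)
  →7  x1 ∨ T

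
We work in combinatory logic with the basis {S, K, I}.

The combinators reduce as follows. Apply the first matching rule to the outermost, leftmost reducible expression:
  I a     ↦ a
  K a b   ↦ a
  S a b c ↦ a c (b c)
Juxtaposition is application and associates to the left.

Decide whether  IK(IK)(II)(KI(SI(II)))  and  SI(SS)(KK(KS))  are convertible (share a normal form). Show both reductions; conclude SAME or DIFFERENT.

Answer: DIFFERENT — A ⇓ KI, B ⇓ K(SSK)

Reduction:
Term A:
  start: IK(IK)(II)(KI(SI(II)))
  →1  K(IK)(II)(KI(SI(II)))
  →2  IK(KI(SI(II)))
  →3  K(KI(SI(II)))
  →4  KI

Term B:
  start: SI(SS)(KK(KS))
  →1  I(KK(KS))(SS(KK(KS)))
  →2  KK(KS)(SS(KK(KS)))
  →3  K(SS(KK(KS)))
  →4  K(SSK)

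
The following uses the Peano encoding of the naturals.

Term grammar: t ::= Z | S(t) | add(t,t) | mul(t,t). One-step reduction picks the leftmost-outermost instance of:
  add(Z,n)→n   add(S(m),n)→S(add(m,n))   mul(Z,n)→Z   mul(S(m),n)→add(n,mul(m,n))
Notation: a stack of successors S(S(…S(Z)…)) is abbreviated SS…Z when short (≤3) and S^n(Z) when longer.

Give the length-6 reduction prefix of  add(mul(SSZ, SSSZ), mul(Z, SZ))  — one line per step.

  start: add(mul(SSZ, SSSZ), mul(Z, SZ))
  [1] add(add(SSSZ, mul(SZ, SSSZ)), mul(Z, SZ))
  [2] add(S(add(SSZ, mul(SZ, SSSZ))), mul(Z, SZ))
  [3] S(add(add(SSZ, mul(SZ, SSSZ)), mul(Z, SZ)))
  [4] S(add(S(add(SZ, mul(SZ, SSSZ))), mul(Z, SZ)))
  [5] S(S(add(add(SZ, mul(SZ, SSSZ)), mul(Z, SZ))))
  [6] S(S(add(S(add(Z, mul(SZ, SSSZ))), mul(Z, SZ))))

Answer: after 6 steps: S(S(add(S(add(Z, mul(SZ, SSSZ))), mul(Z, SZ))))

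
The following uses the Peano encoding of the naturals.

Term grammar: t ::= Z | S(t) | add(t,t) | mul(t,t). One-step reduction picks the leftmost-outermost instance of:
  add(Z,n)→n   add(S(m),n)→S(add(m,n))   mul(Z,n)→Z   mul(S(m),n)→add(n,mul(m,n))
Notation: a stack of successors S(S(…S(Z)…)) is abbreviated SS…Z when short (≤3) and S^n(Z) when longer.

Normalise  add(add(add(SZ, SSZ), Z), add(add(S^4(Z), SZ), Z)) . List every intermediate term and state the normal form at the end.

  start: add(add(add(SZ, SSZ), Z), add(add(S^4(Z), SZ), Z))
  →1  add(add(S(add(Z, SSZ)), Z), add(add(S^4(Z), SZ), Z))
  →2  add(S(add(add(Z, SSZ), Z)), add(add(S^4(Z), SZ), Z))
  →3  S(add(add(add(Z, SSZ), Z), add(add(S^4(Z), SZ), Z)))
  →4  S(add(add(SSZ, Z), add(add(S^4(Z), SZ), Z)))
  →5  S(add(S(add(SZ, Z)), add(add(S^4(Z), SZ), Z)))
  →6  S(S(add(add(SZ, Z), add(add(S^4(Z), SZ), Z))))
  →7  S(S(add(S(add(Z, Z)), add(add(S^4(Z), SZ), Z))))
  →8  S(S(S(add(add(Z, Z), add(add(S^4(Z), SZ), Z)))))
  →9  S(S(S(add(Z, add(add(S^4(Z), SZ), Z)))))
  →10  S(S(S(add(add(S^4(Z), SZ), Z))))
  →11  S(S(S(add(S(add(SSSZ, SZ)), Z))))
  →12  S(S(S(S(add(add(SSSZ, SZ), Z)))))
  →13  S(S(S(S(add(S(add(SSZ, SZ)), Z)))))
  →14  S(S(S(S(S(add(add(SSZ, SZ), Z))))))
  →15  S(S(S(S(S(add(S(add(SZ, SZ)), Z))))))
  →16  S(S(S(S(S(S(add(add(SZ, SZ), Z)))))))
  →17  S(S(S(S(S(S(add(S(add(Z, SZ)), Z)))))))
  →18  S(S(S(S(S(S(S(add(add(Z, SZ), Z))))))))
  →19  S(S(S(S(S(S(S(add(SZ, Z))))))))
  →20  S(S(S(S(S(S(S(S(add(Z, Z)))))))))
  →21  S^8(Z)

Answer: normal form = S^8(Z)  (in 21 steps)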